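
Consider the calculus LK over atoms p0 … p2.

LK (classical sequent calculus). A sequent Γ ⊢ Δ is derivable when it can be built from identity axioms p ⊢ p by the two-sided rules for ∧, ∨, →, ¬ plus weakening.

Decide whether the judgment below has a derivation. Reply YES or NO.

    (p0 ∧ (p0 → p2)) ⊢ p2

Proof tree:
[∧L] (p0 ∧ (p0 → p2)) ⊢ p2
  [→L] p0, (p0 → p2) ⊢ p2
    [Ax] p0 ⊢ p0
    [Ax] p2 ⊢ p2

Result: YES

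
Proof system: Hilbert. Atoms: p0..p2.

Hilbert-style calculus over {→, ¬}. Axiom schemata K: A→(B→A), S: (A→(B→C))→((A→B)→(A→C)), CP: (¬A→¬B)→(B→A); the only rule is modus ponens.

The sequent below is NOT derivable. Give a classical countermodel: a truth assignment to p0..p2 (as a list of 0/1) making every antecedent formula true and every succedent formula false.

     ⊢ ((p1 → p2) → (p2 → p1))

Enumerate valuations to refute Γ ⊢ Δ:
  v=000: Γ:[] Δ:[((p1 → p2) → (p2 → p1))=T] refutes=False
  v=001: Γ:[] Δ:[((p1 → p2) → (p2 → p1))=F] refutes=True  ← countermodel

Result: [0, 0, 1]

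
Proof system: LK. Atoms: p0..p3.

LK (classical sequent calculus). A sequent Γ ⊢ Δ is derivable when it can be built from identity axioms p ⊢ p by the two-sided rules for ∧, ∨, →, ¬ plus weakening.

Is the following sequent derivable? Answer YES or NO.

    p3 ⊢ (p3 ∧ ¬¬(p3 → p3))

Derivation (root first):
[∧R] p3 ⊢ (p3 ∧ ¬¬(p3 → p3))
  [Ax] p3 ⊢ p3
  [¬R]  ⊢ ¬¬(p3 → p3)
    [¬L] ¬(p3 → p3) ⊢ 
      [→R]  ⊢ (p3 → p3)
        [Ax] p3 ⊢ p3

Result: YES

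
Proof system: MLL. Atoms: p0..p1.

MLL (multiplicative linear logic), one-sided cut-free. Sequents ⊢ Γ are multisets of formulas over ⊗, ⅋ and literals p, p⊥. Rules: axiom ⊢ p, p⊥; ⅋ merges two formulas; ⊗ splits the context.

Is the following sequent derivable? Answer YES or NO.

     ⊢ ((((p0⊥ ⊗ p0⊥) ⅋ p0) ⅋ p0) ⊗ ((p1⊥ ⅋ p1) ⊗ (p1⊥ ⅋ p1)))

Proof tree:
[⊗]  ⊢ ((((p0⊥ ⊗ p0⊥) ⅋ p0) ⅋ p0) ⊗ ((p1⊥ ⅋ p1) ⊗ (p1⊥ ⅋ p1)))
  [⅋]  ⊢ (((p0⊥ ⊗ p0⊥) ⅋ p0) ⅋ p0)
    [⅋]  ⊢ p0, ((p0⊥ ⊗ p0⊥) ⅋ p0)
      [⊗]  ⊢ p0, p0, (p0⊥ ⊗ p0⊥)
        [Ax]  ⊢ p0, p0⊥
        [Ax]  ⊢ p0, p0⊥
  [⊗]  ⊢ ((p1⊥ ⅋ p1) ⊗ (p1⊥ ⅋ p1))
    [⅋]  ⊢ (p1⊥ ⅋ p1)
      [Ax]  ⊢ p1, p1⊥
    [⅋]  ⊢ (p1⊥ ⅋ p1)
      [Ax]  ⊢ p1, p1⊥

Result: YES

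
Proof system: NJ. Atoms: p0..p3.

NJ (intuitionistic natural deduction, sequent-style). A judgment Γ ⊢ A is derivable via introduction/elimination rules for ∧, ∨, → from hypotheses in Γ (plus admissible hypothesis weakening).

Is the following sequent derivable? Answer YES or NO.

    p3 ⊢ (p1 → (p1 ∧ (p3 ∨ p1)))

Derivation trace:
[Wk] p3 ⊢ (p1 → (p1 ∧ (p3 ∨ p1)))
  [→I]  ⊢ (p1 → (p1 ∧ (p3 ∨ p1)))
    [∧I] p1 ⊢ (p1 ∧ (p3 ∨ p1))
      [Ax] p1 ⊢ p1
      [∨I₂] p1 ⊢ (p3 ∨ p1)
        [Ax] p1 ⊢ p1

Result: YES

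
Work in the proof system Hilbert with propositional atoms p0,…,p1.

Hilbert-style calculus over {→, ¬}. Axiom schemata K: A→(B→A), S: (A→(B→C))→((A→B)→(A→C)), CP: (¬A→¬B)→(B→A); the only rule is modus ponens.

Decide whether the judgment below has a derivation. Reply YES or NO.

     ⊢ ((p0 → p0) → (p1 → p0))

Enumerate valuations to refute Γ ⊢ Δ:
  v=00: Γ:[] Δ:[((p0 → p0) → (p1 → p0))=T] refutes=False
  v=01: Γ:[] Δ:[((p0 → p0) → (p1 → p0))=F] refutes=True  ← countermodel

Result: NO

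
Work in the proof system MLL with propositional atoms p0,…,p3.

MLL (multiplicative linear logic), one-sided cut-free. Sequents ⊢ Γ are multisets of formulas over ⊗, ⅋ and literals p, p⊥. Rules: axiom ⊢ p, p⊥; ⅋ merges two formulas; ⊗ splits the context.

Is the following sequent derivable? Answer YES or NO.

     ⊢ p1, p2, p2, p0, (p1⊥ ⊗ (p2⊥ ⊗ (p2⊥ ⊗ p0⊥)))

Derivation trace:
[⊗]  ⊢ p1, p2, p2, p0, (p1⊥ ⊗ (p2⊥ ⊗ (p2⊥ ⊗ p0⊥)))
  [Ax]  ⊢ p1, p1⊥
  [⊗]  ⊢ p2, p2, p0, (p2⊥ ⊗ (p2⊥ ⊗ p0⊥))
    [Ax]  ⊢ p2, p2⊥
    [⊗]  ⊢ p2, p0, (p2⊥ ⊗ p0⊥)
      [Ax]  ⊢ p2, p2⊥
      [Ax]  ⊢ p0, p0⊥

Result: YES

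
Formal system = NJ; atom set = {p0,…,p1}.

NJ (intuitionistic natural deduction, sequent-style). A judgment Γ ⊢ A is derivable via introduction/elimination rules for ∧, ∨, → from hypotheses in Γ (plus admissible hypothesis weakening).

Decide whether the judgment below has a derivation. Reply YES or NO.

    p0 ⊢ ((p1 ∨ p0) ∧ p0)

Proof tree:
[∧I] p0 ⊢ ((p1 ∨ p0) ∧ p0)
  [∨I₂] p0 ⊢ (p1 ∨ p0)
    [Ax] p0 ⊢ p0
  [Ax] p0 ⊢ p0

Result: YES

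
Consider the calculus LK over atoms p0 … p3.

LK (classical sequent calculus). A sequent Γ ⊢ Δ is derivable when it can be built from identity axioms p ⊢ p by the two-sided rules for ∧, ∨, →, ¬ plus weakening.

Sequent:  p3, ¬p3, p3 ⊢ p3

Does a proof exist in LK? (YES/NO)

Proof tree:
[WR] p3, ¬p3, p3 ⊢ p3
  [WL] p3, ¬p3, p3 ⊢ 
    [¬L] p3, ¬p3 ⊢ 
      [Ax] p3 ⊢ p3

Result: YES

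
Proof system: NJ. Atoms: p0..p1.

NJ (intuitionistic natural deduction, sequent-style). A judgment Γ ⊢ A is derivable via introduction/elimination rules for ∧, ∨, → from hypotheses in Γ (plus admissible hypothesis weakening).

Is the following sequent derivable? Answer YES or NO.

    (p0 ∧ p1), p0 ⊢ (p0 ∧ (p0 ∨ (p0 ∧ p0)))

Derivation (root first):
[∧I] (p0 ∧ p1), p0 ⊢ (p0 ∧ (p0 ∨ (p0 ∧ p0)))
  [Ax] p0 ⊢ p0
  [Wk] p0, (p0 ∧ p1) ⊢ (p0 ∨ (p0 ∧ p0))
    [∨I₂] p0 ⊢ (p0 ∨ (p0 ∧ p0))
      [∧I] p0 ⊢ (p0 ∧ p0)
        [Ax] p0 ⊢ p0
        [Ax] p0 ⊢ p0

Result: YES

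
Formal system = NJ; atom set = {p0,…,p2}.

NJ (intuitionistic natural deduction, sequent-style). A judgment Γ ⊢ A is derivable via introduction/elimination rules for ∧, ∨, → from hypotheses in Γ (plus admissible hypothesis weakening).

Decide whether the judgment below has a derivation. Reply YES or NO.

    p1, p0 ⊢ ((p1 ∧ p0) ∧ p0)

Derivation trace:
[∧I] p1, p0 ⊢ ((p1 ∧ p0) ∧ p0)
  [∧I] p1, p0 ⊢ (p1 ∧ p0)
    [Ax] p1 ⊢ p1
    [Ax] p0 ⊢ p0
  [Ax] p0 ⊢ p0

Result: YES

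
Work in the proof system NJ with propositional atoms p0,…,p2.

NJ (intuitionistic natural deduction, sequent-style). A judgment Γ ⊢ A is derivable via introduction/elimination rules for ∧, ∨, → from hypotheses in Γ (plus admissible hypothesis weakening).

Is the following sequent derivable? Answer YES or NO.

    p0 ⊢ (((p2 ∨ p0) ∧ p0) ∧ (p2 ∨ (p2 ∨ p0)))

Derivation trace:
[∧I] p0 ⊢ (((p2 ∨ p0) ∧ p0) ∧ (p2 ∨ (p2 ∨ p0)))
  [∧I] p0 ⊢ ((p2 ∨ p0) ∧ p0)
    [∨I₂] p0 ⊢ (p2 ∨ p0)
      [Ax] p0 ⊢ p0
    [Ax] p0 ⊢ p0
  [∨I₂] p0 ⊢ (p2 ∨ (p2 ∨ p0))
    [∨I₂] p0 ⊢ (p2 ∨ p0)
      [Ax] p0 ⊢ p0

Result: YES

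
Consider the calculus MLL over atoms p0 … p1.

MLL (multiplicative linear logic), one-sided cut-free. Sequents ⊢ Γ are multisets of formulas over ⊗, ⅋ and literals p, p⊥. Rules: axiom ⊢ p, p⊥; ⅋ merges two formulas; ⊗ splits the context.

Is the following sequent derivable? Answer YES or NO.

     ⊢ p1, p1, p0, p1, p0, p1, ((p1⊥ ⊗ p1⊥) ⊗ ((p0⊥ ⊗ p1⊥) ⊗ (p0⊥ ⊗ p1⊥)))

Derivation (root first):
[⊗]  ⊢ p1, p1, p0, p1, p0, p1, ((p1⊥ ⊗ p1⊥) ⊗ ((p0⊥ ⊗ p1⊥) ⊗ (p0⊥ ⊗ p1⊥)))
  [⊗]  ⊢ p1, p1, (p1⊥ ⊗ p1⊥)
    [Ax]  ⊢ p1, p1⊥
    [Ax]  ⊢ p1, p1⊥
  [⊗]  ⊢ p0, p1, p0, p1, ((p0⊥ ⊗ p1⊥) ⊗ (p0⊥ ⊗ p1⊥))
    [⊗]  ⊢ p0, p1, (p0⊥ ⊗ p1⊥)
      [Ax]  ⊢ p0, p0⊥
      [Ax]  ⊢ p1, p1⊥
    [⊗]  ⊢ p0, p1, (p0⊥ ⊗ p1⊥)
      [Ax]  ⊢ p0, p0⊥
      [Ax]  ⊢ p1, p1⊥

Result: YES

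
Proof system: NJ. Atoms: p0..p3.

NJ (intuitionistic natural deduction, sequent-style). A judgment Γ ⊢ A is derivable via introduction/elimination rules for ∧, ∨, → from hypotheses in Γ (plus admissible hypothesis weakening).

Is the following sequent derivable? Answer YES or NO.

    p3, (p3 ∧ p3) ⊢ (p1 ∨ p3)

Proof tree:
[∨I₂] p3, (p3 ∧ p3) ⊢ (p1 ∨ p3)
  [Wk] p3, (p3 ∧ p3) ⊢ p3
    [Ax] p3 ⊢ p3

Result: YES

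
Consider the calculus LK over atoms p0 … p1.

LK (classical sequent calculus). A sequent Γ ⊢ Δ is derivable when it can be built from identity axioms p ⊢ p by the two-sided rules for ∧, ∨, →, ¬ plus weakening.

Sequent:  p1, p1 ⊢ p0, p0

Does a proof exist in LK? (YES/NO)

Truth-table refutation:
  v=00: Γ:[p1=F, p1=F] Δ:[p0=F, p0=F] refutes=False
  v=01: Γ:[p1=T, p1=T] Δ:[p0=F, p0=F] refutes=True  ← countermodel

Result: NO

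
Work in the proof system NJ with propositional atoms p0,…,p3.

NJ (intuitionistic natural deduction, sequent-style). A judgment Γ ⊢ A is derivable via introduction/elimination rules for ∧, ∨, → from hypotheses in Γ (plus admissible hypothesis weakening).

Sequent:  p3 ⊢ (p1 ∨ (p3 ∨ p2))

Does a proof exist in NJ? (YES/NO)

Derivation (root first):
[∨I₂] p3 ⊢ (p1 ∨ (p3 ∨ p2))
  [∨I₁] p3 ⊢ (p3 ∨ p2)
    [Ax] p3 ⊢ p3

Result: YES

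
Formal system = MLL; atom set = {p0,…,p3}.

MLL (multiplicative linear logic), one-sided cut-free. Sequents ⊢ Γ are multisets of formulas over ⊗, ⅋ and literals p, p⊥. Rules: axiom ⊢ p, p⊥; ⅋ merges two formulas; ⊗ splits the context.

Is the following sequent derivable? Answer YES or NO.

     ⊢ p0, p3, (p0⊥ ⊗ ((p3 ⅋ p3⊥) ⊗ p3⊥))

Derivation trace:
[⊗]  ⊢ p0, p3, (p0⊥ ⊗ ((p3 ⅋ p3⊥) ⊗ p3⊥))
  [Ax]  ⊢ p0, p0⊥
  [⊗]  ⊢ p3, ((p3 ⅋ p3⊥) ⊗ p3⊥)
    [⅋]  ⊢ (p3 ⅋ p3⊥)
      [Ax]  ⊢ p3, p3⊥
    [Ax]  ⊢ p3, p3⊥

Result: YES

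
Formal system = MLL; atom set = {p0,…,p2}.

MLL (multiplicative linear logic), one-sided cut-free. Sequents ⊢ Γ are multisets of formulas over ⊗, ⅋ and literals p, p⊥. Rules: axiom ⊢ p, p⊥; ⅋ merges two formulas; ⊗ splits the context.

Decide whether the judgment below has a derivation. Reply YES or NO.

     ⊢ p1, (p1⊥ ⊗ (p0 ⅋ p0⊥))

Derivation trace:
[⊗]  ⊢ p1, (p1⊥ ⊗ (p0 ⅋ p0⊥))
  [Ax]  ⊢ p1, p1⊥
  [⅋]  ⊢ (p0 ⅋ p0⊥)
    [Ax]  ⊢ p0, p0⊥

Result: YES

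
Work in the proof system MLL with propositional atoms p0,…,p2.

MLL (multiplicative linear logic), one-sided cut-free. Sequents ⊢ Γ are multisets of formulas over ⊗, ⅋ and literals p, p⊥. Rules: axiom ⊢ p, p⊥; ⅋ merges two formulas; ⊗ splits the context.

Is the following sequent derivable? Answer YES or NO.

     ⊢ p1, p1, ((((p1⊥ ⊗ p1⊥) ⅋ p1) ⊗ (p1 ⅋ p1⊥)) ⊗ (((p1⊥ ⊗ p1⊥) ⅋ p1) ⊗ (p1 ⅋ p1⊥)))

Derivation trace:
[⊗]  ⊢ p1, p1, ((((p1⊥ ⊗ p1⊥) ⅋ p1) ⊗ (p1 ⅋ p1⊥)) ⊗ (((p1⊥ ⊗ p1⊥) ⅋ p1) ⊗ (p1 ⅋ p1⊥)))
  [⊗]  ⊢ p1, (((p1⊥ ⊗ p1⊥) ⅋ p1) ⊗ (p1 ⅋ p1⊥))
    [⅋]  ⊢ p1, ((p1⊥ ⊗ p1⊥) ⅋ p1)
      [⊗]  ⊢ p1, p1, (p1⊥ ⊗ p1⊥)
        [Ax]  ⊢ p1, p1⊥
        [Ax]  ⊢ p1, p1⊥
    [⅋]  ⊢ (p1 ⅋ p1⊥)
      [Ax]  ⊢ p1, p1⊥
  [⊗]  ⊢ p1, (((p1⊥ ⊗ p1⊥) ⅋ p1) ⊗ (p1 ⅋ p1⊥))
    [⅋]  ⊢ p1, ((p1⊥ ⊗ p1⊥) ⅋ p1)
      [⊗]  ⊢ p1, p1, (p1⊥ ⊗ p1⊥)
        [Ax]  ⊢ p1, p1⊥
        [Ax]  ⊢ p1, p1⊥
    [⅋]  ⊢ (p1 ⅋ p1⊥)
      [Ax]  ⊢ p1, p1⊥

Result: YES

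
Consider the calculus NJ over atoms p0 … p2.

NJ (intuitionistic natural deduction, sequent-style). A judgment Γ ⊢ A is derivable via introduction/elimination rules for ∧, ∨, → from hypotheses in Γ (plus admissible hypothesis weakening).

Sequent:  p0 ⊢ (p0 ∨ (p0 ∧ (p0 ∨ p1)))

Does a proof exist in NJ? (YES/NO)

Proof tree:
[∨I₂] p0 ⊢ (p0 ∨ (p0 ∧ (p0 ∨ p1)))
  [∧I] p0 ⊢ (p0 ∧ (p0 ∨ p1))
    [Ax] p0 ⊢ p0
    [∨I₁] p0 ⊢ (p0 ∨ p1)
      [Ax] p0 ⊢ p0

Result: YES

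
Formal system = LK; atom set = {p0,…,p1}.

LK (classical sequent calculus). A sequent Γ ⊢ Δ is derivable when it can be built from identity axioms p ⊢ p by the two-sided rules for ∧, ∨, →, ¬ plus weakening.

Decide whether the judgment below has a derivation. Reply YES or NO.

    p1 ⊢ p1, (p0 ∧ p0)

Derivation trace:
[∧R] p1 ⊢ p1, (p0 ∧ p0)
  [WR] p1 ⊢ p1, p0
    [Ax] p1 ⊢ p1
  [WR] p1 ⊢ p1, p0
    [Ax] p1 ⊢ p1

Result: YES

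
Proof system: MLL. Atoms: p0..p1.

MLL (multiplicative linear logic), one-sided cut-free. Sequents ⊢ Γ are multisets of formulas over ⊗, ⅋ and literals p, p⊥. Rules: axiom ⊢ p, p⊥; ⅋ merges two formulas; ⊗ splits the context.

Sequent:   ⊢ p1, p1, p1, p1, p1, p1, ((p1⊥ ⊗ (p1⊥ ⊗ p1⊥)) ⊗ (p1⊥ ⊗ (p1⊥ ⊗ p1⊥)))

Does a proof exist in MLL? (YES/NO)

Proof tree:
[⊗]  ⊢ p1, p1, p1, p1, p1, p1, ((p1⊥ ⊗ (p1⊥ ⊗ p1⊥)) ⊗ (p1⊥ ⊗ (p1⊥ ⊗ p1⊥)))
  [⊗]  ⊢ p1, p1, p1, (p1⊥ ⊗ (p1⊥ ⊗ p1⊥))
    [Ax]  ⊢ p1, p1⊥
    [⊗]  ⊢ p1, p1, (p1⊥ ⊗ p1⊥)
      [Ax]  ⊢ p1, p1⊥
      [Ax]  ⊢ p1, p1⊥
  [⊗]  ⊢ p1, p1, p1, (p1⊥ ⊗ (p1⊥ ⊗ p1⊥))
    [Ax]  ⊢ p1, p1⊥
    [⊗]  ⊢ p1, p1, (p1⊥ ⊗ p1⊥)
      [Ax]  ⊢ p1, p1⊥
      [Ax]  ⊢ p1, p1⊥

Result: YES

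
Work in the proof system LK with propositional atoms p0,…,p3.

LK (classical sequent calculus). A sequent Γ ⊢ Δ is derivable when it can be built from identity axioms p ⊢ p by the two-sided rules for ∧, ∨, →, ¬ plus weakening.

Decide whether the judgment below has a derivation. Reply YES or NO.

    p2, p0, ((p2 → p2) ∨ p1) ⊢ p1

Truth-table refutation:
  v=0000: Γ:[p2=F, p0=F, ((p2 → p2) ∨ p1)=T] Δ:[p1=F] refutes=False
  v=0001: Γ:[p2=F, p0=F, ((p2 → p2) ∨ p1)=T] Δ:[p1=F] refutes=False
  v=0010: Γ:[p2=T, p0=F, ((p2 → p2) ∨ p1)=T] Δ:[p1=F] refutes=False
  v=0011: Γ:[p2=T, p0=F, ((p2 → p2) ∨ p1)=T] Δ:[p1=F] refutes=False
  v=0100: Γ:[p2=F, p0=F, ((p2 → p2) ∨ p1)=T] Δ:[p1=T] refutes=False
  v=0101: Γ:[p2=F, p0=F, ((p2 → p2) ∨ p1)=T] Δ:[p1=T] refutes=False
  v=0110: Γ:[p2=T, p0=F, ((p2 → p2) ∨ p1)=T] Δ:[p1=T] refutes=False
  v=0111: Γ:[p2=T, p0=F, ((p2 → p2) ∨ p1)=T] Δ:[p1=T] refutes=False
  v=1000: Γ:[p2=F, p0=T, ((p2 → p2) ∨ p1)=T] Δ:[p1=F] refutes=False
  v=1001: Γ:[p2=F, p0=T, ((p2 → p2) ∨ p1)=T] Δ:[p1=F] refutes=False
  v=1010: Γ:[p2=T, p0=T, ((p2 → p2) ∨ p1)=T] Δ:[p1=F] refutes=True  ← countermodel

Result: NO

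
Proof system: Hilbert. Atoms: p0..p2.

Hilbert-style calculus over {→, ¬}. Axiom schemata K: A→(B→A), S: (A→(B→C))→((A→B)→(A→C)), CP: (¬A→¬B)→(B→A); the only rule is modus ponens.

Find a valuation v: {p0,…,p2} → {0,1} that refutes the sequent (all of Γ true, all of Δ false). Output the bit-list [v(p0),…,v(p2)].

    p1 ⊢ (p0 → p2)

Truth-table refutation:
  v=000: Γ:[p1=F] Δ:[(p0 → p2)=T] refutes=False
  v=001: Γ:[p1=F] Δ:[(p0 → p2)=T] refutes=False
  v=010: Γ:[p1=T] Δ:[(p0 → p2)=T] refutes=False
  v=011: Γ:[p1=T] Δ:[(p0 → p2)=T] refutes=False
  v=100: Γ:[p1=F] Δ:[(p0 → p2)=F] refutes=False
  v=101: Γ:[p1=F] Δ:[(p0 → p2)=T] refutes=False
  v=110: Γ:[p1=T] Δ:[(p0 → p2)=F] refutes=True  ← countermodel

Result: [1, 1, 0]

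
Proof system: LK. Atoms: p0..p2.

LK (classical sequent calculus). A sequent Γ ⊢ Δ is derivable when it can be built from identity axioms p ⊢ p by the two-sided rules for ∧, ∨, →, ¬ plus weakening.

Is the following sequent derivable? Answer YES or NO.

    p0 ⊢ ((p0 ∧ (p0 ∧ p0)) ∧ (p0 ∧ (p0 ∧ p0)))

Derivation trace:
[∧R] p0 ⊢ ((p0 ∧ (p0 ∧ p0)) ∧ (p0 ∧ (p0 ∧ p0)))
  [∧R] p0 ⊢ (p0 ∧ (p0 ∧ p0))
    [Ax] p0 ⊢ p0
    [∧R] p0 ⊢ (p0 ∧ p0)
      [Ax] p0 ⊢ p0
      [Ax] p0 ⊢ p0
  [∧R] p0 ⊢ (p0 ∧ (p0 ∧ p0))
    [Ax] p0 ⊢ p0
    [∧R] p0 ⊢ (p0 ∧ p0)
      [Ax] p0 ⊢ p0
      [Ax] p0 ⊢ p0

Result: YES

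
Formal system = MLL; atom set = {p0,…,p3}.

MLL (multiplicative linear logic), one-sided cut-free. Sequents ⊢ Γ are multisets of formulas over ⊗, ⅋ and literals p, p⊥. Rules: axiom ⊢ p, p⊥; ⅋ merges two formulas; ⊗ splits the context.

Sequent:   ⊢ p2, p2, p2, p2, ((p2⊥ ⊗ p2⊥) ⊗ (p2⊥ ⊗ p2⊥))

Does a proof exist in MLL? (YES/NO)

Derivation (root first):
[⊗]  ⊢ p2, p2, p2, p2, ((p2⊥ ⊗ p2⊥) ⊗ (p2⊥ ⊗ p2⊥))
  [⊗]  ⊢ p2, p2, (p2⊥ ⊗ p2⊥)
    [Ax]  ⊢ p2, p2⊥
    [Ax]  ⊢ p2, p2⊥
  [⊗]  ⊢ p2, p2, (p2⊥ ⊗ p2⊥)
    [Ax]  ⊢ p2, p2⊥
    [Ax]  ⊢ p2, p2⊥

Result: YES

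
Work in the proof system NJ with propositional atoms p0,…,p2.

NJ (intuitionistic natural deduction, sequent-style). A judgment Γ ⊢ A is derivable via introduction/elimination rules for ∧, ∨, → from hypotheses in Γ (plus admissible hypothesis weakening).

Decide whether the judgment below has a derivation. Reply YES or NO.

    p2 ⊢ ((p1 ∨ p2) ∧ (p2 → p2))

Derivation (root first):
[∧I] p2 ⊢ ((p1 ∨ p2) ∧ (p2 → p2))
  [∨I₂] p2 ⊢ (p1 ∨ p2)
    [Ax] p2 ⊢ p2
  [→I]  ⊢ (p2 → p2)
    [Ax] p2 ⊢ p2

Result: YES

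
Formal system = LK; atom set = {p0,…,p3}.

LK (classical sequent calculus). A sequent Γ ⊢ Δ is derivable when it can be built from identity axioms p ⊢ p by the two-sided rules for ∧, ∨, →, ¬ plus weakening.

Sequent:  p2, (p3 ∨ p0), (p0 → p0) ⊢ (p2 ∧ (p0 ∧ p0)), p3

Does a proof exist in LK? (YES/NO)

Derivation trace:
[→L] p2, (p3 ∨ p0), (p0 → p0) ⊢ (p2 ∧ (p0 ∧ p0)), p3
  [∨L] (p3 ∨ p0) ⊢ p3, p0
    [WR] p3 ⊢ p3, p0
      [Ax] p3 ⊢ p3
    [Ax] p0 ⊢ p0
  [∧R] p2, p0 ⊢ (p2 ∧ (p0 ∧ p0))
    [Ax] p2 ⊢ p2
    [∧R] p0 ⊢ (p0 ∧ p0)
      [Ax] p0 ⊢ p0
      [Ax] p0 ⊢ p0

Result: YES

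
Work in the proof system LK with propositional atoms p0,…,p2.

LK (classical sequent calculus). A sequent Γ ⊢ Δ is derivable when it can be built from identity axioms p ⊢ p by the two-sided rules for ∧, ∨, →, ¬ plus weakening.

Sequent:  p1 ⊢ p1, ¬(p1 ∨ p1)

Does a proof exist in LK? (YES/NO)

Proof tree:
[WL] p1 ⊢ p1, ¬(p1 ∨ p1)
  [¬R]  ⊢ p1, ¬(p1 ∨ p1)
    [∨L] (p1 ∨ p1) ⊢ p1
      [Ax] p1 ⊢ p1
      [Ax] p1 ⊢ p1

Result: YES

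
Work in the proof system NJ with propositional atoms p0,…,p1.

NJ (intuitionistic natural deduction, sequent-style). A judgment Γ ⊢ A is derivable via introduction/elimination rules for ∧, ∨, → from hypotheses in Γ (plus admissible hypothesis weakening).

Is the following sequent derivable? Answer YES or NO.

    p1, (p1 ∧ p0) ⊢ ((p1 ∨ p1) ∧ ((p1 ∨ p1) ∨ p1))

Derivation trace:
[∧I] p1, (p1 ∧ p0) ⊢ ((p1 ∨ p1) ∧ ((p1 ∨ p1) ∨ p1))
  [∨I₂] p1 ⊢ (p1 ∨ p1)
    [Ax] p1 ⊢ p1
  [Wk] p1, (p1 ∧ p0) ⊢ ((p1 ∨ p1) ∨ p1)
    [∨I₁] p1 ⊢ ((p1 ∨ p1) ∨ p1)
      [∨I₂] p1 ⊢ (p1 ∨ p1)
        [Ax] p1 ⊢ p1

Result: YES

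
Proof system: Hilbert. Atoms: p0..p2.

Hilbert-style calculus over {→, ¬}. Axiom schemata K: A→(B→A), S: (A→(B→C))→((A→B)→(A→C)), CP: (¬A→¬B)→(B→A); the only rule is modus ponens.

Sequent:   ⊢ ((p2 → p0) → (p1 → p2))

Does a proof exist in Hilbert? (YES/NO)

Truth-table refutation:
  v=000: Γ:[] Δ:[((p2 → p0) → (p1 → p2))=T] refutes=False
  v=001: Γ:[] Δ:[((p2 → p0) → (p1 → p2))=T] refutes=False
  v=010: Γ:[] Δ:[((p2 → p0) → (p1 → p2))=F] refutes=True  ← countermodel

Result: NO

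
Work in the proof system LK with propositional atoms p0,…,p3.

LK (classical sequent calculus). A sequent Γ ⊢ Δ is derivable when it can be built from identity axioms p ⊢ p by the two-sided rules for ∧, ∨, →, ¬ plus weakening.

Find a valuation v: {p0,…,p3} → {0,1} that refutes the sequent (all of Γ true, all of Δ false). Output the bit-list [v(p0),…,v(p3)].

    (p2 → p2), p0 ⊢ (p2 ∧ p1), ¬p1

Search for a countermodel by truth-table:
  v=0000: Γ:[(p2 → p2)=T, p0=F] Δ:[(p2 ∧ p1)=F, ¬p1=T] refutes=False
  v=0001: Γ:[(p2 → p2)=T, p0=F] Δ:[(p2 ∧ p1)=F, ¬p1=T] refutes=False
  v=0010: Γ:[(p2 → p2)=T, p0=F] Δ:[(p2 ∧ p1)=F, ¬p1=T] refutes=False
  v=0011: Γ:[(p2 → p2)=T, p0=F] Δ:[(p2 ∧ p1)=F, ¬p1=T] refutes=False
  v=0100: Γ:[(p2 → p2)=T, p0=F] Δ:[(p2 ∧ p1)=F, ¬p1=F] refutes=False
  v=0101: Γ:[(p2 → p2)=T, p0=F] Δ:[(p2 ∧ p1)=F, ¬p1=F] refutes=False
  v=0110: Γ:[(p2 → p2)=T, p0=F] Δ:[(p2 ∧ p1)=T, ¬p1=F] refutes=False
  v=0111: Γ:[(p2 → p2)=T, p0=F] Δ:[(p2 ∧ p1)=T, ¬p1=F] refutes=False
  v=1000: Γ:[(p2 → p2)=T, p0=T] Δ:[(p2 ∧ p1)=F, ¬p1=T] refutes=False
  v=1001: Γ:[(p2 → p2)=T, p0=T] Δ:[(p2 ∧ p1)=F, ¬p1=T] refutes=False
  v=1010: Γ:[(p2 → p2)=T, p0=T] Δ:[(p2 ∧ p1)=F, ¬p1=T] refutes=False
  v=1011: Γ:[(p2 → p2)=T, p0=T] Δ:[(p2 ∧ p1)=F, ¬p1=T] refutes=False
  v=1100: Γ:[(p2 → p2)=T, p0=T] Δ:[(p2 ∧ p1)=F, ¬p1=F] refutes=True  ← countermodel

Result: [1, 1, 0, 0]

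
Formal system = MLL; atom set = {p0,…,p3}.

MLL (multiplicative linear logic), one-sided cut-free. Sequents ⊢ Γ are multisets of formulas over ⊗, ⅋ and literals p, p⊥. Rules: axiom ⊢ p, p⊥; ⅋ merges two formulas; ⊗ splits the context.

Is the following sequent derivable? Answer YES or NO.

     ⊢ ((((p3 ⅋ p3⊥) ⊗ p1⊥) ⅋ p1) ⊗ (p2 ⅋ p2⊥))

Derivation trace:
[⊗]  ⊢ ((((p3 ⅋ p3⊥) ⊗ p1⊥) ⅋ p1) ⊗ (p2 ⅋ p2⊥))
  [⅋]  ⊢ (((p3 ⅋ p3⊥) ⊗ p1⊥) ⅋ p1)
    [⊗]  ⊢ p1, ((p3 ⅋ p3⊥) ⊗ p1⊥)
      [⅋]  ⊢ (p3 ⅋ p3⊥)
        [Ax]  ⊢ p3, p3⊥
      [Ax]  ⊢ p1, p1⊥
  [⅋]  ⊢ (p2 ⅋ p2⊥)
    [Ax]  ⊢ p2, p2⊥

Result: YES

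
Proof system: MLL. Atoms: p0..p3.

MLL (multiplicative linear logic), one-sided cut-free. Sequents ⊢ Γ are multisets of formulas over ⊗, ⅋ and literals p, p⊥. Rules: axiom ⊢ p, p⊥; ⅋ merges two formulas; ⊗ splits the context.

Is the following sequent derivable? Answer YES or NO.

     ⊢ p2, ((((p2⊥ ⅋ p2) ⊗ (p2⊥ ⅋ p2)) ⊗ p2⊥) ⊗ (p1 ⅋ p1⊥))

Proof tree:
[⊗]  ⊢ p2, ((((p2⊥ ⅋ p2) ⊗ (p2⊥ ⅋ p2)) ⊗ p2⊥) ⊗ (p1 ⅋ p1⊥))
  [⊗]  ⊢ p2, (((p2⊥ ⅋ p2) ⊗ (p2⊥ ⅋ p2)) ⊗ p2⊥)
    [⊗]  ⊢ ((p2⊥ ⅋ p2) ⊗ (p2⊥ ⅋ p2))
      [⅋]  ⊢ (p2⊥ ⅋ p2)
        [Ax]  ⊢ p2, p2⊥
      [⅋]  ⊢ (p2⊥ ⅋ p2)
        [Ax]  ⊢ p2, p2⊥
    [Ax]  ⊢ p2, p2⊥
  [⅋]  ⊢ (p1 ⅋ p1⊥)
    [Ax]  ⊢ p1, p1⊥

Result: YES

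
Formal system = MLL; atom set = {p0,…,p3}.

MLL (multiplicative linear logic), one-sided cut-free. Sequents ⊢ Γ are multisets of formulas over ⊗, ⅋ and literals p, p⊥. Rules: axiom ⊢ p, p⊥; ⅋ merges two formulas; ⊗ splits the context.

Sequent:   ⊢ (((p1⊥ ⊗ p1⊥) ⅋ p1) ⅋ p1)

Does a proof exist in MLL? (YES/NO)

Proof tree:
[⅋]  ⊢ (((p1⊥ ⊗ p1⊥) ⅋ p1) ⅋ p1)
  [⅋]  ⊢ p1, ((p1⊥ ⊗ p1⊥) ⅋ p1)
    [⊗]  ⊢ p1, p1, (p1⊥ ⊗ p1⊥)
      [Ax]  ⊢ p1, p1⊥
      [Ax]  ⊢ p1, p1⊥

Result: YES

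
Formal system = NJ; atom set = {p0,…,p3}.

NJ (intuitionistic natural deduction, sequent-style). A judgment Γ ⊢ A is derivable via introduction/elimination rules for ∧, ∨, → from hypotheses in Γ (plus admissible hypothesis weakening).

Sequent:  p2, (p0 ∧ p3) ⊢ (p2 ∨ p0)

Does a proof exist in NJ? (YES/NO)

Derivation trace:
[Wk] p2, (p0 ∧ p3) ⊢ (p2 ∨ p0)
  [∨I₁] p2 ⊢ (p2 ∨ p0)
    [Ax] p2 ⊢ p2

Result: YES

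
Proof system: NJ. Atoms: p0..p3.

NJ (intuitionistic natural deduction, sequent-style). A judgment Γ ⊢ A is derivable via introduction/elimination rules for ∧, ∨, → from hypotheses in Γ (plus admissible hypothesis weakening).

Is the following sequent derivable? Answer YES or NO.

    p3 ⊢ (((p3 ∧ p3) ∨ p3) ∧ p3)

Derivation (root first):
[∧I] p3 ⊢ (((p3 ∧ p3) ∨ p3) ∧ p3)
  [∨I₁] p3 ⊢ ((p3 ∧ p3) ∨ p3)
    [∧I] p3 ⊢ (p3 ∧ p3)
      [Ax] p3 ⊢ p3
      [Ax] p3 ⊢ p3
  [Ax] p3 ⊢ p3

Result: YES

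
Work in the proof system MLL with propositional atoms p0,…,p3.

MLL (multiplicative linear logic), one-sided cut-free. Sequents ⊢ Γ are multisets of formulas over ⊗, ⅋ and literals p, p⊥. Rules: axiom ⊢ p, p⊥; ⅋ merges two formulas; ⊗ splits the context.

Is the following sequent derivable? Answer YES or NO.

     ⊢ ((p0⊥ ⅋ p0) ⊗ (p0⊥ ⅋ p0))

Derivation trace:
[⊗]  ⊢ ((p0⊥ ⅋ p0) ⊗ (p0⊥ ⅋ p0))
  [⅋]  ⊢ (p0⊥ ⅋ p0)
    [Ax]  ⊢ p0, p0⊥
  [⅋]  ⊢ (p0⊥ ⅋ p0)
    [Ax]  ⊢ p0, p0⊥

Result: YES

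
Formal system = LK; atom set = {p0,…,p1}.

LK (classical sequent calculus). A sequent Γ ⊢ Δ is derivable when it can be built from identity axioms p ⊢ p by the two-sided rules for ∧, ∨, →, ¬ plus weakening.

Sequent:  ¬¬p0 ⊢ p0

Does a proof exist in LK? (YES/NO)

Derivation trace:
[¬L] ¬¬p0 ⊢ p0
  [¬R]  ⊢ p0, ¬p0
    [Ax] p0 ⊢ p0

Result: YES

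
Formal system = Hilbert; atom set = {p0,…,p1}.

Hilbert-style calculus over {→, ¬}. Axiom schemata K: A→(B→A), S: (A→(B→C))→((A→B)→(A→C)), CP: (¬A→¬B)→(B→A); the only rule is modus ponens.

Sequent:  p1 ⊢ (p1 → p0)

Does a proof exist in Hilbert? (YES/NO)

Enumerate valuations to refute Γ ⊢ Δ:
  v=00: Γ:[p1=F] Δ:[(p1 → p0)=T] refutes=False
  v=01: Γ:[p1=T] Δ:[(p1 → p0)=F] refutes=True  ← countermodel

Result: NO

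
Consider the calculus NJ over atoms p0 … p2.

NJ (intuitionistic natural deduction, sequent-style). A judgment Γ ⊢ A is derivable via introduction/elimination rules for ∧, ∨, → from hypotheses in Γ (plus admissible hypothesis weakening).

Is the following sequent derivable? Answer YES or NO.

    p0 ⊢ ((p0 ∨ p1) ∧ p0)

Proof tree:
[∧I] p0 ⊢ ((p0 ∨ p1) ∧ p0)
  [∨I₁] p0 ⊢ (p0 ∨ p1)
    [Ax] p0 ⊢ p0
  [Ax] p0 ⊢ p0

Result: YES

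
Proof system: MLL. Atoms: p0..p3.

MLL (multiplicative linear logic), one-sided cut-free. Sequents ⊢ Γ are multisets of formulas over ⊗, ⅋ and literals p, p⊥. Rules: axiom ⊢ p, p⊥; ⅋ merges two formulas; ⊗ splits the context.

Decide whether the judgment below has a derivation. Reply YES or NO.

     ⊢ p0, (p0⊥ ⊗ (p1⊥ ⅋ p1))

Derivation (root first):
[⊗]  ⊢ p0, (p0⊥ ⊗ (p1⊥ ⅋ p1))
  [Ax]  ⊢ p0, p0⊥
  [⅋]  ⊢ (p1⊥ ⅋ p1)
    [Ax]  ⊢ p1, p1⊥

Result: YES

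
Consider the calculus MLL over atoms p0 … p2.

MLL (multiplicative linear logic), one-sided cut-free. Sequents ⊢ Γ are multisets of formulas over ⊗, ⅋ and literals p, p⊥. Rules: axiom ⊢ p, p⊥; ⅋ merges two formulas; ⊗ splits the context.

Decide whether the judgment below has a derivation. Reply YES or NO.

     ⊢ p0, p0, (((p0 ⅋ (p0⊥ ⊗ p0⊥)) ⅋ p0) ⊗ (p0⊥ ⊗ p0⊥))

Derivation (root first):
[⊗]  ⊢ p0, p0, (((p0 ⅋ (p0⊥ ⊗ p0⊥)) ⅋ p0) ⊗ (p0⊥ ⊗ p0⊥))
  [⅋]  ⊢ ((p0 ⅋ (p0⊥ ⊗ p0⊥)) ⅋ p0)
    [⅋]  ⊢ p0, (p0 ⅋ (p0⊥ ⊗ p0⊥))
      [⊗]  ⊢ p0, p0, (p0⊥ ⊗ p0⊥)
        [Ax]  ⊢ p0, p0⊥
        [Ax]  ⊢ p0, p0⊥
  [⊗]  ⊢ p0, p0, (p0⊥ ⊗ p0⊥)
    [Ax]  ⊢ p0, p0⊥
    [Ax]  ⊢ p0, p0⊥

Result: YES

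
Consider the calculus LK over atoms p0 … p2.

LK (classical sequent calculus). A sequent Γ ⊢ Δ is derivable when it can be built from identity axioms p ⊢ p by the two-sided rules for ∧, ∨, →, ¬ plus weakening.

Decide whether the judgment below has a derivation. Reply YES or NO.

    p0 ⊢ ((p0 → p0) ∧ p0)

Derivation (root first):
[∧R] p0 ⊢ ((p0 → p0) ∧ p0)
  [→R]  ⊢ (p0 → p0)
    [Ax] p0 ⊢ p0
  [Ax] p0 ⊢ p0

Result: YES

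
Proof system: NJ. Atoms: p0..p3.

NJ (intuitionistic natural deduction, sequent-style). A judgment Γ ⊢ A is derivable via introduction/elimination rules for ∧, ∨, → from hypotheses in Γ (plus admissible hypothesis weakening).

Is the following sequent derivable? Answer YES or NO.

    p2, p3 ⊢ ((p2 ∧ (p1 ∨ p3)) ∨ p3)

Derivation trace:
[∨I₁] p2, p3 ⊢ ((p2 ∧ (p1 ∨ p3)) ∨ p3)
  [∧I] p2, p3 ⊢ (p2 ∧ (p1 ∨ p3))
    [Ax] p2 ⊢ p2
    [∨I₂] p3 ⊢ (p1 ∨ p3)
      [Ax] p3 ⊢ p3

Result: YES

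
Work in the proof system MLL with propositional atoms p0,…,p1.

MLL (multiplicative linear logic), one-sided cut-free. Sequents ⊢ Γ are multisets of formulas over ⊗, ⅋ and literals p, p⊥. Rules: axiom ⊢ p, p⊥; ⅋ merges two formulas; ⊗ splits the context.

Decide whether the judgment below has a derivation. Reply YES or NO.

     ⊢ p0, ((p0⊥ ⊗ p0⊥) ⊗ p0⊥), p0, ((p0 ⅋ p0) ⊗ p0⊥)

Proof tree:
[⊗]  ⊢ p0, ((p0⊥ ⊗ p0⊥) ⊗ p0⊥), p0, ((p0 ⅋ p0) ⊗ p0⊥)
  [⅋]  ⊢ p0, ((p0⊥ ⊗ p0⊥) ⊗ p0⊥), (p0 ⅋ p0)
    [⊗]  ⊢ p0, p0, p0, ((p0⊥ ⊗ p0⊥) ⊗ p0⊥)
      [⊗]  ⊢ p0, p0, (p0⊥ ⊗ p0⊥)
        [Ax]  ⊢ p0, p0⊥
        [Ax]  ⊢ p0, p0⊥
      [Ax]  ⊢ p0, p0⊥
  [Ax]  ⊢ p0, p0⊥

Result: YES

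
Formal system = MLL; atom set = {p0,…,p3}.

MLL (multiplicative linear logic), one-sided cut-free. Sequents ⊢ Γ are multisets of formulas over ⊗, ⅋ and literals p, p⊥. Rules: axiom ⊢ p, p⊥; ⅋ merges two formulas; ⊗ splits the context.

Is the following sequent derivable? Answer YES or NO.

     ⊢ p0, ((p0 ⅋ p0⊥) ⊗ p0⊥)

Proof tree:
[⊗]  ⊢ p0, ((p0 ⅋ p0⊥) ⊗ p0⊥)
  [⅋]  ⊢ (p0 ⅋ p0⊥)
    [Ax]  ⊢ p0, p0⊥
  [Ax]  ⊢ p0, p0⊥

Result: YES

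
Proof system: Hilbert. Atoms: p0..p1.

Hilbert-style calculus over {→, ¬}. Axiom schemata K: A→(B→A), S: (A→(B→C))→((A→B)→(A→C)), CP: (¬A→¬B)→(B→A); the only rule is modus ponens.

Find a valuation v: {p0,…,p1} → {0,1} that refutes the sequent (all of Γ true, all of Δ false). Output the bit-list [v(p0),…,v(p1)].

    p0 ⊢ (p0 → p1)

Enumerate valuations to refute Γ ⊢ Δ:
  v=00: Γ:[p0=F] Δ:[(p0 → p1)=T] refutes=False
  v=01: Γ:[p0=F] Δ:[(p0 → p1)=T] refutes=False
  v=10: Γ:[p0=T] Δ:[(p0 → p1)=F] refutes=True  ← countermodel

Result: [1, 0]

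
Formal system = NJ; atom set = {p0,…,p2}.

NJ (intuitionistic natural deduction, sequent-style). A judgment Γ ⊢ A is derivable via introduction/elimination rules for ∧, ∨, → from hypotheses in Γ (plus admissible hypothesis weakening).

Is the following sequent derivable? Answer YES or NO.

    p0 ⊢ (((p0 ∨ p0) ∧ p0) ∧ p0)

Derivation (root first):
[∧I] p0 ⊢ (((p0 ∨ p0) ∧ p0) ∧ p0)
  [∧I] p0 ⊢ ((p0 ∨ p0) ∧ p0)
    [∨I₁] p0 ⊢ (p0 ∨ p0)
      [Ax] p0 ⊢ p0
    [Ax] p0 ⊢ p0
  [Ax] p0 ⊢ p0

Result: YES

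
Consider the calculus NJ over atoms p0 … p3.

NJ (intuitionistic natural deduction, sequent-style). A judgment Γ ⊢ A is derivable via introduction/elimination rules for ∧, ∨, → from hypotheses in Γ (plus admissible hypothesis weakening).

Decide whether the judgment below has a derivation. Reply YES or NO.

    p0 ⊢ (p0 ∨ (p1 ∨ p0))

Proof tree:
[∨I₂] p0 ⊢ (p0 ∨ (p1 ∨ p0))
  [∨I₂] p0 ⊢ (p1 ∨ p0)
    [Ax] p0 ⊢ p0

Result: YES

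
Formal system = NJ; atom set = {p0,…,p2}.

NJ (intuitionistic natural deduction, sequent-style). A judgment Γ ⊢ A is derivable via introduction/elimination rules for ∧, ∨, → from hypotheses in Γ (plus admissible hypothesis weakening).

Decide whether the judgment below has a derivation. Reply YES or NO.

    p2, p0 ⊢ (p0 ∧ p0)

Derivation (root first):
[∧I] p2, p0 ⊢ (p0 ∧ p0)
  [Wk] p0, p2 ⊢ p0
    [Ax] p0 ⊢ p0
  [Wk] p0, p2 ⊢ p0
    [Ax] p0 ⊢ p0

Result: YES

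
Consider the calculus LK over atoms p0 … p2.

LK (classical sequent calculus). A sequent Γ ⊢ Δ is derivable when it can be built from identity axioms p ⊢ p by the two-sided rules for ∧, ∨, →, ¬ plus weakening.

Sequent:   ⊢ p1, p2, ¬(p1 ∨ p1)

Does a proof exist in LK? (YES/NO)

Proof tree:
[¬R]  ⊢ p1, p2, ¬(p1 ∨ p1)
  [WR] (p1 ∨ p1) ⊢ p1, p2
    [∨L] (p1 ∨ p1) ⊢ p1
      [Ax] p1 ⊢ p1
      [Ax] p1 ⊢ p1

Result: YES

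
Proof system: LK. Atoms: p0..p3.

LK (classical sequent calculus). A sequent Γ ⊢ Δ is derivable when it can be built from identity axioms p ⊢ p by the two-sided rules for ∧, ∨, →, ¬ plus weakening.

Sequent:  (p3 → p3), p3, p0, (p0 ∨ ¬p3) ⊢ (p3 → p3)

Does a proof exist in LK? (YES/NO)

Derivation (root first):
[∨L] (p3 → p3), p3, p0, (p0 ∨ ¬p3) ⊢ (p3 → p3)
  [→R] (p3 → p3), p0 ⊢ (p3 → p3)
    [WL] p3, (p3 → p3), p0 ⊢ p3
      [→L] p3, (p3 → p3) ⊢ p3
        [Ax] p3 ⊢ p3
        [Ax] p3 ⊢ p3
  [¬L] p3, (p3 → p3), p0, ¬p3 ⊢ 
    [WL] p3, (p3 → p3), p0 ⊢ p3
      [→L] p3, (p3 → p3) ⊢ p3
        [Ax] p3 ⊢ p3
        [Ax] p3 ⊢ p3

Result: YES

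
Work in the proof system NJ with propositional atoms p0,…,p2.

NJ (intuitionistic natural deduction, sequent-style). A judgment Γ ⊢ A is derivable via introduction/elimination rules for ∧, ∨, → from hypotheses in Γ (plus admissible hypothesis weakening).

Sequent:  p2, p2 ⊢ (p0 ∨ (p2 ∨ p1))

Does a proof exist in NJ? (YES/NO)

Proof tree:
[∨I₂] p2, p2 ⊢ (p0 ∨ (p2 ∨ p1))
  [∨I₁] p2, p2 ⊢ (p2 ∨ p1)
    [Wk] p2, p2 ⊢ p2
      [Ax] p2 ⊢ p2

Result: YES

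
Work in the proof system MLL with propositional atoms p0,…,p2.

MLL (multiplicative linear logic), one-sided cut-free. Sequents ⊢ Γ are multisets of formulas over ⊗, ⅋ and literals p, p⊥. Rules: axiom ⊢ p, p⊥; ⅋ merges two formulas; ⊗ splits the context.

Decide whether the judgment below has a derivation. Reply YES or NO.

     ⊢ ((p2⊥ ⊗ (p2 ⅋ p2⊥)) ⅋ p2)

Proof tree:
[⅋]  ⊢ ((p2⊥ ⊗ (p2 ⅋ p2⊥)) ⅋ p2)
  [⊗]  ⊢ p2, (p2⊥ ⊗ (p2 ⅋ p2⊥))
    [Ax]  ⊢ p2, p2⊥
    [⅋]  ⊢ (p2 ⅋ p2⊥)
      [Ax]  ⊢ p2, p2⊥

Result: YES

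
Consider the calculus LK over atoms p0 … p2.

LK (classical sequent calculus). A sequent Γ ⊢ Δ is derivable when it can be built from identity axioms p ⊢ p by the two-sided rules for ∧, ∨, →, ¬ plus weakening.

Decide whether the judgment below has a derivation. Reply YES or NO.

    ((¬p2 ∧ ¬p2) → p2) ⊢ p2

Proof tree:
[→L] ((¬p2 ∧ ¬p2) → p2) ⊢ p2
  [∧R]  ⊢ p2, (¬p2 ∧ ¬p2)
    [¬R]  ⊢ p2, ¬p2
      [Ax] p2 ⊢ p2
    [¬R]  ⊢ p2, ¬p2
      [Ax] p2 ⊢ p2
  [Ax] p2 ⊢ p2

Result: YES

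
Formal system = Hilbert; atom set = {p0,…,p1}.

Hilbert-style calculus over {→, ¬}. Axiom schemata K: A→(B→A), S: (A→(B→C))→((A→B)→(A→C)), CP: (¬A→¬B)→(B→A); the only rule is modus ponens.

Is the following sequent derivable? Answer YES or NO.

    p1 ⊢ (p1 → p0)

Truth-table refutation:
  v=00: Γ:[p1=F] Δ:[(p1 → p0)=T] refutes=False
  v=01: Γ:[p1=T] Δ:[(p1 → p0)=F] refutes=True  ← countermodel

Result: NO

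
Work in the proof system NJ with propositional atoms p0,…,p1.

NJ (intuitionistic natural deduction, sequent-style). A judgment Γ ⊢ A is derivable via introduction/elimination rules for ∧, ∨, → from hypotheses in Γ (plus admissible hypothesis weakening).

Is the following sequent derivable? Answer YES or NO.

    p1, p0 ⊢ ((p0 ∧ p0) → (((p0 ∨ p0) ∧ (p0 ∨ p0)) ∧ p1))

Derivation (root first):
[→I] p1, p0 ⊢ ((p0 ∧ p0) → (((p0 ∨ p0) ∧ (p0 ∨ p0)) ∧ p1))
  [∧I] p1, (p0 ∧ p0), p0 ⊢ (((p0 ∨ p0) ∧ (p0 ∨ p0)) ∧ p1)
    [∧I] p0 ⊢ ((p0 ∨ p0) ∧ (p0 ∨ p0))
      [∨I₂] p0 ⊢ (p0 ∨ p0)
        [Ax] p0 ⊢ p0
      [∨I₂] p0 ⊢ (p0 ∨ p0)
        [Ax] p0 ⊢ p0
    [Wk] p1, (p0 ∧ p0) ⊢ p1
      [Ax] p1 ⊢ p1

Result: YES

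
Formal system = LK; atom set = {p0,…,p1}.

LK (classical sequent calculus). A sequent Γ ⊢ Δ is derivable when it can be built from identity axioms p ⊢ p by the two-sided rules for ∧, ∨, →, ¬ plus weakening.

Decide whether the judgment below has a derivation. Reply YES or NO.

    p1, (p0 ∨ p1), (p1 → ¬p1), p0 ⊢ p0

Proof tree:
[WL] p1, (p0 ∨ p1), (p1 → ¬p1), p0 ⊢ p0
  [→L] p1, (p0 ∨ p1), (p1 → ¬p1) ⊢ p0
    [Ax] p1 ⊢ p1
    [¬L] (p0 ∨ p1), ¬p1 ⊢ p0
      [∨L] (p0 ∨ p1) ⊢ p1, p0
        [Ax] p0 ⊢ p0
        [Ax] p1 ⊢ p1

Result: YES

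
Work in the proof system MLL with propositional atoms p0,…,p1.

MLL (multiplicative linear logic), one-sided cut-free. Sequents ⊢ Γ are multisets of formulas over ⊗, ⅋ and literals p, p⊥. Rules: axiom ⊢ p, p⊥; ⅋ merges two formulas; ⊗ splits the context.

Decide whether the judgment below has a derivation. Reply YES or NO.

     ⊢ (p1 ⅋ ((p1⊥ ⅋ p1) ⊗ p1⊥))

Derivation (root first):
[⅋]  ⊢ (p1 ⅋ ((p1⊥ ⅋ p1) ⊗ p1⊥))
  [⊗]  ⊢ p1, ((p1⊥ ⅋ p1) ⊗ p1⊥)
    [⅋]  ⊢ (p1⊥ ⅋ p1)
      [Ax]  ⊢ p1, p1⊥
    [Ax]  ⊢ p1, p1⊥

Result: YES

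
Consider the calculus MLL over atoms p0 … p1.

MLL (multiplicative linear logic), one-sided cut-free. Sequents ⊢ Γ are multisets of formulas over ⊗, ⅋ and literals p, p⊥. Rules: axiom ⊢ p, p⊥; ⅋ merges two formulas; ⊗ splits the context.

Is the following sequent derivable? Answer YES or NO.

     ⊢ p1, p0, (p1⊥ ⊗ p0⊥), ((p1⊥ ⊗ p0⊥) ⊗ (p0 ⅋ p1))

Derivation trace:
[⊗]  ⊢ p1, p0, (p1⊥ ⊗ p0⊥), ((p1⊥ ⊗ p0⊥) ⊗ (p0 ⅋ p1))
  [⊗]  ⊢ p1, p0, (p1⊥ ⊗ p0⊥)
    [Ax]  ⊢ p1, p1⊥
    [Ax]  ⊢ p0, p0⊥
  [⅋]  ⊢ (p1⊥ ⊗ p0⊥), (p0 ⅋ p1)
    [⊗]  ⊢ p1, p0, (p1⊥ ⊗ p0⊥)
      [Ax]  ⊢ p1, p1⊥
      [Ax]  ⊢ p0, p0⊥

Result: YES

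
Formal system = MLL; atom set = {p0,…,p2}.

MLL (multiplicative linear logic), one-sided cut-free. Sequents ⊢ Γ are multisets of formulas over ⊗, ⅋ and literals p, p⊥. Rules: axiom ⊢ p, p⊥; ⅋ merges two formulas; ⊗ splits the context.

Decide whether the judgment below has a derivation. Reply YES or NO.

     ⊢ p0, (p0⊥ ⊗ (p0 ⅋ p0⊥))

Derivation trace:
[⊗]  ⊢ p0, (p0⊥ ⊗ (p0 ⅋ p0⊥))
  [Ax]  ⊢ p0, p0⊥
  [⅋]  ⊢ (p0 ⅋ p0⊥)
    [Ax]  ⊢ p0, p0⊥

Result: YES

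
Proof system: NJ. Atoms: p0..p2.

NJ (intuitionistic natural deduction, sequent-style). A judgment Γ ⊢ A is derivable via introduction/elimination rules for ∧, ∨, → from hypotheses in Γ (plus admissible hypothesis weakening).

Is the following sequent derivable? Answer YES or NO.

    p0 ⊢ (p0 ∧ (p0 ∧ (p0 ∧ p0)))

Derivation trace:
[∧I] p0 ⊢ (p0 ∧ (p0 ∧ (p0 ∧ p0)))
  [Ax] p0 ⊢ p0
  [∧I] p0 ⊢ (p0 ∧ (p0 ∧ p0))
    [Ax] p0 ⊢ p0
    [∧I] p0 ⊢ (p0 ∧ p0)
      [Ax] p0 ⊢ p0
      [Ax] p0 ⊢ p0

Result: YES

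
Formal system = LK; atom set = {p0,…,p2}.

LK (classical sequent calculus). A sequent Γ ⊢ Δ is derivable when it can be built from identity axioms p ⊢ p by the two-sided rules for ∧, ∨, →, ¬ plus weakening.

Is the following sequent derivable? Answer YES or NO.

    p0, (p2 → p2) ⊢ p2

Truth-table refutation:
  v=000: Γ:[p0=F, (p2 → p2)=T] Δ:[p2=F] refutes=False
  v=001: Γ:[p0=F, (p2 → p2)=T] Δ:[p2=T] refutes=False
  v=010: Γ:[p0=F, (p2 → p2)=T] Δ:[p2=F] refutes=False
  v=011: Γ:[p0=F, (p2 → p2)=T] Δ:[p2=T] refutes=False
  v=100: Γ:[p0=T, (p2 → p2)=T] Δ:[p2=F] refutes=True  ← countermodel

Result: NO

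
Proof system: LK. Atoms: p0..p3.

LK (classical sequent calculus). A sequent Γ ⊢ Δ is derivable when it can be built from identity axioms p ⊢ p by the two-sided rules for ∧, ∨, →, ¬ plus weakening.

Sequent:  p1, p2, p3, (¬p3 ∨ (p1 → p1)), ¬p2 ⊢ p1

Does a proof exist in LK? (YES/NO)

Derivation (root first):
[¬L] p1, p2, p3, (¬p3 ∨ (p1 → p1)), ¬p2 ⊢ p1
  [∨L] p1, p2, p3, (¬p3 ∨ (p1 → p1)) ⊢ p1, p2
    [¬L] p3, p2, ¬p3 ⊢ 
      [WL] p3, p2 ⊢ p3
        [Ax] p3 ⊢ p3
    [WR] p1, (p1 → p1) ⊢ p1, p2
      [→L] p1, (p1 → p1) ⊢ p1
        [Ax] p1 ⊢ p1
        [Ax] p1 ⊢ p1

Result: YES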